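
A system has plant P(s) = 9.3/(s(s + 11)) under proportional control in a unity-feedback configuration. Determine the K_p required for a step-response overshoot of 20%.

From %OS = 100·exp(−πζ/√(1−ζ²)) = 20%, ζ = −ln(0.2)/√(π²+ln²(0.2)) = 0.4559.
Characteristic equation s² + 11s + 9.3K_p = 0 gives ζ = 11/(2√(9.3K_p)).
Setting ζ = 0.4559: √(9.3K_p) = 11/(2·0.4559) = 12.06, so K_p = 145.5/9.3 = 15.6.

K_p = 15.6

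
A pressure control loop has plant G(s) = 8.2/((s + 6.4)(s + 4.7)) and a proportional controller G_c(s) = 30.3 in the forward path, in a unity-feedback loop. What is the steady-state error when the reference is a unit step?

0.108

The loop is type 0. Static position error constant K_pos = G_c(0)·G(0) = 30.3·0.2726 = 8.26.
Steady-state error to a unit step: e_ss = 1/(1+K_pos) = 1/9.26 = 0.108.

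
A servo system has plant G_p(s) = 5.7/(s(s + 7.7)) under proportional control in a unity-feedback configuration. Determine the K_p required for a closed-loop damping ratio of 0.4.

K_p = 16.3

Closed-loop characteristic equation: s² + 7.7s + K_p·5.7 = 0.
So ω_n = √(5.7K_p) and 2ζω_n = 7.7, giving ζ = 7.7/(2√(5.7K_p)).
Setting ζ = 0.4: √(5.7K_p) = 7.7/(2·0.4) = 9.625, so K_p = 92.64/5.7 = 16.3.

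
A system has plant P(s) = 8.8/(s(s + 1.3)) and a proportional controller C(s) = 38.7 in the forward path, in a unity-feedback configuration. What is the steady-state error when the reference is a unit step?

The open loop C(s)P(s) has a pole at the origin (type 1), so the static position error constant is infinite and e_ss = 1/(1+∞) = 0.

0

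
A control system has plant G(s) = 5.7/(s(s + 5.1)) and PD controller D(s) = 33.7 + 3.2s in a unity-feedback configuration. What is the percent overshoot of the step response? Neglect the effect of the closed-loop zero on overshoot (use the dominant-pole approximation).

Forward path: (33.7 + 3.2s)·5.7/(s(s+5.1)). The closed-loop characteristic equation is s² + (5.1 + 5.7·3.2)s + 5.7·33.7 = 0.
That is s² + 23.34s + 192.1 = 0, so ω_n = 13.86 rad/s and ζ = 23.34/(2·13.86) = 0.842.
%OS = 100·exp(−πζ/√(1−ζ²)) = 0.742%.

0.742%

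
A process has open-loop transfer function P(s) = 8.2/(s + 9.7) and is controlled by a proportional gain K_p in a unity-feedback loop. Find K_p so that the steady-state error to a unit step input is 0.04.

K_p = 28.4

For a type-0 loop with proportional control, e_ss = 1/(1 + K_p·P(0)).
P(0) = 0.8454. Require 1/(1 + K_p·0.8454) = 0.04, so 1 + 0.8454·K_p = 25.
K_p = (25 − 1)/0.8454 = 28.4.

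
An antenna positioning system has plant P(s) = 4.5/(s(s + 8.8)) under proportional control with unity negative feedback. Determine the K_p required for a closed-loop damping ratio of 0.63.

K_p = 10.8

Closed-loop characteristic equation: s² + 8.8s + K_p·4.5 = 0.
So ω_n = √(4.5K_p) and 2ζω_n = 8.8, giving ζ = 8.8/(2√(4.5K_p)).
Setting ζ = 0.63: √(4.5K_p) = 8.8/(2·0.63) = 6.984, so K_p = 48.78/4.5 = 10.8.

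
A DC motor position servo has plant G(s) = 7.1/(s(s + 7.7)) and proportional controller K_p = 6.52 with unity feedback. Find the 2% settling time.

From 1 + K_pG(s) = 0: s² + 7.7s + 46.29 = 0 ⇒ ω_n = 6.804, ζ = 0.5659.
2% settling time T_s ≈ 4/(ζω_n) = 4/3.85 = 1.04 s.

T_s ≈ 1.04 s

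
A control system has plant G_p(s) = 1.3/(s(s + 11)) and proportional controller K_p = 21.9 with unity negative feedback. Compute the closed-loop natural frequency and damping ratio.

1 + K_p·G_p(s) = 0 gives s² + 11s + 28.47 = 0.
Matching s² + 2ζω_n s + ω_n²: ω_n = √28.47 = 5.336 rad/s and 2ζω_n = 11, so ζ = 11/(2·5.336) = 1.03.

ω_n = 5.34 rad/s, ζ = 1.03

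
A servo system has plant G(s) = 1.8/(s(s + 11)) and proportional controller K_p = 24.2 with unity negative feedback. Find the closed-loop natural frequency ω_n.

With unity feedback the closed-loop characteristic equation is s² + 11s + 24.2·1.8 = s² + 11s + 43.56 = 0.
So ω_n² = 43.56 ⇒ ω_n = 6.6 rad/s, and ζ = 11/(2ω_n) = 0.833.

ω_n = 6.6 rad/s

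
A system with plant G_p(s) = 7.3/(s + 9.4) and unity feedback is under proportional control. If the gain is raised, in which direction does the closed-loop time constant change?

decrease

The closed-loop bandwidth 9.4+K_p·7.3 grows with K_p, so τ shrinks.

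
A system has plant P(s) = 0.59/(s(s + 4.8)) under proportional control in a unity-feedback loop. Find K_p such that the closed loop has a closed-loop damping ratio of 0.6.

K_p = 27.1

Closed-loop characteristic equation: s² + 4.8s + K_p·0.59 = 0.
So ω_n = √(0.59K_p) and 2ζω_n = 4.8, giving ζ = 4.8/(2√(0.59K_p)).
Setting ζ = 0.6: √(0.59K_p) = 4.8/(2·0.6) = 4, so K_p = 16/0.59 = 27.1.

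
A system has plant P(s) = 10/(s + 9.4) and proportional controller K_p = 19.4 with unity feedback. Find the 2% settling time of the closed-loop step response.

Closed-loop transfer function: T(s) = K_p·P(s)/(1 + K_p·P(s)) = 194/(s + 9.4 + 194) = 194/(s + 203.4).
Time constant τ = 1/203.4 = 0.004916 s, so the 2% settling time is about 4τ = 0.0197 s.

T_s ≈ 0.0197 s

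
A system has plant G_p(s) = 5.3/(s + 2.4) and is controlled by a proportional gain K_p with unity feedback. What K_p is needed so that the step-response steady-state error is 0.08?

K_p = 5.21

The loop is type 0, so e_ss(step) = 1/(1 + K_pos) with K_pos = K_p·G_p(0).
G_p(0) = 2.208. Require 1/(1 + K_p·2.208) = 0.08, so 1 + 2.208·K_p = 12.5.
K_p = (12.5 − 1)/2.208 = 5.21.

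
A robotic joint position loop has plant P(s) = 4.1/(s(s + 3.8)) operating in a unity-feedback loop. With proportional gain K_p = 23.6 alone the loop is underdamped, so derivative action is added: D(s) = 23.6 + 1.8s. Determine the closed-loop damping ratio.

Forward path: (23.6 + 1.8s)·4.1/(s(s+3.8)). The closed-loop characteristic equation is s² + (3.8 + 4.1·1.8)s + 4.1·23.6 = 0.
That is s² + 11.18s + 96.76 = 0, so ω_n = 9.837 rad/s and ζ = 11.18/(2·9.837) = 0.5683.

ζ = 0.568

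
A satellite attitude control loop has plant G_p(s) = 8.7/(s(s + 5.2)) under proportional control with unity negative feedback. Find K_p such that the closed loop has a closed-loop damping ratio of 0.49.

Closed-loop characteristic equation: s² + 5.2s + K_p·8.7 = 0.
So ω_n = √(8.7K_p) and 2ζω_n = 5.2, giving ζ = 5.2/(2√(8.7K_p)).
Setting ζ = 0.49: √(8.7K_p) = 5.2/(2·0.49) = 5.306, so K_p = 28.15/8.7 = 3.24.

K_p = 3.24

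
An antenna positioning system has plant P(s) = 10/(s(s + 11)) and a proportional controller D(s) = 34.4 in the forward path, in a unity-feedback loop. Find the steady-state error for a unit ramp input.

The loop has one pole at the origin (type 1). Velocity error constant K_v = lim_{s→0} s·D(s)P(s) = 34.4·10/11 = 31.27.
Steady-state error to a unit ramp: e_ss = 1/K_v = 0.032.

0.032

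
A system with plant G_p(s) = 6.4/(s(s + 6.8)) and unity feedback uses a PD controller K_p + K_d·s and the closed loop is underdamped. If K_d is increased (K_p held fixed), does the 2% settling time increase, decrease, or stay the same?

Characteristic equation s² + (6.8 + 6.4K_d)s + 6.4K_p = 0: raising K_d increases ζω_n = (6.8+6.4K_d)/2 while the loop stays underdamped, so T_s ≈ 4/(ζω_n) decreases.

decrease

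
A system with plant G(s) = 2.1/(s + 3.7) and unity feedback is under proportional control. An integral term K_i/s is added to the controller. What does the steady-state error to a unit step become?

The integrator makes K_pos = lim_{s→0} C(s)G(s) infinite, so e_ss = 1/(1+K_pos) = 0.

0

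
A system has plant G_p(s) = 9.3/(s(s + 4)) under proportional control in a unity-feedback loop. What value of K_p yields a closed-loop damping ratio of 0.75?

Closed-loop characteristic equation: s² + 4s + K_p·9.3 = 0.
So ω_n = √(9.3K_p) and 2ζω_n = 4, giving ζ = 4/(2√(9.3K_p)).
Setting ζ = 0.75: √(9.3K_p) = 4/(2·0.75) = 2.667, so K_p = 7.111/9.3 = 0.765.

K_p = 0.765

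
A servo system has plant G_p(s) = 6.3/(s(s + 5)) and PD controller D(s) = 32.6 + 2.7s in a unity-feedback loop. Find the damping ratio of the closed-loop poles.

Forward path: (32.6 + 2.7s)·6.3/(s(s+5)). The closed-loop characteristic equation is s² + (5 + 6.3·2.7)s + 6.3·32.6 = 0.
That is s² + 22.01s + 205.4 = 0, so ω_n = 14.33 rad/s and ζ = 22.01/(2·14.33) = 0.7679.

ζ = 0.768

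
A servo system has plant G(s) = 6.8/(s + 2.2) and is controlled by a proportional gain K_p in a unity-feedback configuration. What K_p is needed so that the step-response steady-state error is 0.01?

K_p = 32

The loop is type 0, so e_ss(step) = 1/(1 + K_pos) with K_pos = K_p·G(0).
G(0) = 3.091. Require 1/(1 + K_p·3.091) = 0.01, so 1 + 3.091·K_p = 100.
K_p = (100 − 1)/3.091 = 32.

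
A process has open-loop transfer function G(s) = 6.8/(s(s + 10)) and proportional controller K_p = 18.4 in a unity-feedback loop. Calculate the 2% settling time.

T_s ≈ 0.8 s

The closed-loop denominator s² + 10s + 125.1 gives ω_n = √125.1 = 11.19 and ζ = 10/(2ω_n) = 0.447.
2% settling time T_s ≈ 4/(ζω_n) = 4/5 = 0.8 s.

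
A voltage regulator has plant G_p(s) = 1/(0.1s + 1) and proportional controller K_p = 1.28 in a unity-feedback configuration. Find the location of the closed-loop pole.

Closed loop: T(s) = K_p·G_p/(1+K_p·G_p) = 1.28/(0.1s + 1 + 1.28), with pole at s = −(1 + 1.28)/0.1 = −22.8.

s = -22.8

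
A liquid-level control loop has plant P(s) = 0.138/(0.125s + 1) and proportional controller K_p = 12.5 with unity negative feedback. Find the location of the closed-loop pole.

s = -21.8

Closed loop: T(s) = K_p·P/(1+K_p·P) = 1.725/(0.125s + 1 + 1.725), with pole at s = −(1 + 1.725)/0.125 = −21.8.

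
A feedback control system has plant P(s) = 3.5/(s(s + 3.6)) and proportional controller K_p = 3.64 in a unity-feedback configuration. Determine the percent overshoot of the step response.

16%

From 1 + K_pP(s) = 0: s² + 3.6s + 12.74 = 0 ⇒ ω_n = 3.569, ζ = 0.5043.
%OS = 100·exp(−πζ/√(1−ζ²)) = 100·exp(−π·0.5043/√0.7457) = 16%.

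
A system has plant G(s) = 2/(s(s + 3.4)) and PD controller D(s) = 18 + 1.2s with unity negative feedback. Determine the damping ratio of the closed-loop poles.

Forward path: (18 + 1.2s)·2/(s(s+3.4)). The closed-loop characteristic equation is s² + (3.4 + 2·1.2)s + 2·18 = 0.
That is s² + 5.8s + 36 = 0, so ω_n = 6 rad/s and ζ = 5.8/(2·6) = 0.4833.

ζ = 0.483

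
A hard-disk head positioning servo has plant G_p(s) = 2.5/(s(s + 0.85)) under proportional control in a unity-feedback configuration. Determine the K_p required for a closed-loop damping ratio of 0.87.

Closed-loop characteristic equation: s² + 0.85s + K_p·2.5 = 0.
So ω_n = √(2.5K_p) and 2ζω_n = 0.85, giving ζ = 0.85/(2√(2.5K_p)).
Setting ζ = 0.87: √(2.5K_p) = 0.85/(2·0.87) = 0.4885, so K_p = 0.2386/2.5 = 0.0955.

K_p = 0.0955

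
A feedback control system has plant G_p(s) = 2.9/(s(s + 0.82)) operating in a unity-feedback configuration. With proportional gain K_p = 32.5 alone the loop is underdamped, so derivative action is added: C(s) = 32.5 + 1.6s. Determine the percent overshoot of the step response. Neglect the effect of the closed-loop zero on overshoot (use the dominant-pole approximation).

39.8%

Forward path: (32.5 + 1.6s)·2.9/(s(s+0.82)). The closed-loop characteristic equation is s² + (0.82 + 2.9·1.6)s + 2.9·32.5 = 0.
That is s² + 5.46s + 94.25 = 0, so ω_n = 9.708 rad/s and ζ = 5.46/(2·9.708) = 0.2812.
%OS = 100·exp(−πζ/√(1−ζ²)) = 39.8%.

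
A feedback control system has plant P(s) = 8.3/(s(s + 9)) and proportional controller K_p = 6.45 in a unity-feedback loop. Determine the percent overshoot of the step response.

Closed-loop characteristic equation: s² + 9s + 53.54 = 0, so ω_n = 7.317 rad/s and ζ = 9/(2·7.317) = 0.615.
%OS = 100·exp(−πζ/√(1−ζ²)) = 100·exp(−π·0.615/√0.6217) = 8.63%.

8.63%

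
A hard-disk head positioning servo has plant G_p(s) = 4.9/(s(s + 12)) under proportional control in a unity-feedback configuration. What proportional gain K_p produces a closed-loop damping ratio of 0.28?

K_p = 93.7

Closed-loop characteristic equation: s² + 12s + K_p·4.9 = 0.
So ω_n = √(4.9K_p) and 2ζω_n = 12, giving ζ = 12/(2√(4.9K_p)).
Setting ζ = 0.28: √(4.9K_p) = 12/(2·0.28) = 21.43, so K_p = 459.2/4.9 = 93.7.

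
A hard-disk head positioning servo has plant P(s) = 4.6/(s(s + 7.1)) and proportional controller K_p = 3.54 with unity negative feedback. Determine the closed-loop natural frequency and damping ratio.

1 + K_p·P(s) = 0 gives s² + 7.1s + 16.28 = 0.
So ω_n² = 16.28 ⇒ ω_n = 4.035 rad/s, and ζ = 7.1/(2ω_n) = 0.88.

ω_n = 4.04 rad/s, ζ = 0.88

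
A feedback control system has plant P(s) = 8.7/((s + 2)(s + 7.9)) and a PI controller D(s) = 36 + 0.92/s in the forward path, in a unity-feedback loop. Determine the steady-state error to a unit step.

0

The open loop D(s)P(s) has a pole at the origin (type 1), so the static position error constant is infinite and e_ss = 1/(1+∞) = 0.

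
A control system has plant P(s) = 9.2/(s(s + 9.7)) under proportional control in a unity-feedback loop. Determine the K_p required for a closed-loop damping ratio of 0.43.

Closed-loop characteristic equation: s² + 9.7s + K_p·9.2 = 0.
So ω_n = √(9.2K_p) and 2ζω_n = 9.7, giving ζ = 9.7/(2√(9.2K_p)).
Setting ζ = 0.43: √(9.2K_p) = 9.7/(2·0.43) = 11.28, so K_p = 127.2/9.2 = 13.8.

K_p = 13.8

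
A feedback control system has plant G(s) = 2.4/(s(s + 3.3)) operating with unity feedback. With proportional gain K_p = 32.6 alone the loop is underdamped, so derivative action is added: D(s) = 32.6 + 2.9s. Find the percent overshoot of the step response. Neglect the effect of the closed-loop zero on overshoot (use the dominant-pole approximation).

10.7%

Forward path: (32.6 + 2.9s)·2.4/(s(s+3.3)). The closed-loop characteristic equation is s² + (3.3 + 2.4·2.9)s + 2.4·32.6 = 0.
That is s² + 10.26s + 78.24 = 0, so ω_n = 8.845 rad/s and ζ = 10.26/(2·8.845) = 0.58.
%OS = 100·exp(−πζ/√(1−ζ²)) = 10.7%.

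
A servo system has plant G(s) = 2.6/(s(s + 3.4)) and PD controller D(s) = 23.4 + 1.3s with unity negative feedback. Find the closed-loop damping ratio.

ζ = 0.435

Forward path: (23.4 + 1.3s)·2.6/(s(s+3.4)). The closed-loop characteristic equation is s² + (3.4 + 2.6·1.3)s + 2.6·23.4 = 0.
That is s² + 6.78s + 60.84 = 0, so ω_n = 7.8 rad/s and ζ = 6.78/(2·7.8) = 0.4346.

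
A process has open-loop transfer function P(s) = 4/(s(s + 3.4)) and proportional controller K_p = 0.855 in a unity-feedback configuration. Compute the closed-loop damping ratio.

With unity feedback the closed-loop characteristic equation is s² + 3.4s + 0.855·4 = s² + 3.4s + 3.42 = 0.
Matching s² + 2ζω_n s + ω_n²: ω_n = √3.42 = 1.849 rad/s and 2ζω_n = 3.4, so ζ = 3.4/(2·1.849) = 0.919.

ζ = 0.919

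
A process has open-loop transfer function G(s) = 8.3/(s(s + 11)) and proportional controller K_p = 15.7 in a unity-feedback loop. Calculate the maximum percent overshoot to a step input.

The closed-loop denominator s² + 11s + 130.3 gives ω_n = √130.3 = 11.42 and ζ = 11/(2ω_n) = 0.4818.
%OS = 100·exp(−πζ/√(1−ζ²)) = 100·exp(−π·0.4818/√0.7679) = 17.8%.

17.8%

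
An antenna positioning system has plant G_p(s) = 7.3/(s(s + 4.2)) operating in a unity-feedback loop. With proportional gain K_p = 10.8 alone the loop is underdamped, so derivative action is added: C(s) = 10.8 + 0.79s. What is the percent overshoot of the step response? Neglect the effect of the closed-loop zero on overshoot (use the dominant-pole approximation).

Forward path: (10.8 + 0.79s)·7.3/(s(s+4.2)). The closed-loop characteristic equation is s² + (4.2 + 7.3·0.79)s + 7.3·10.8 = 0.
That is s² + 9.967s + 78.84 = 0, so ω_n = 8.879 rad/s and ζ = 9.967/(2·8.879) = 0.5613.
%OS = 100·exp(−πζ/√(1−ζ²)) = 11.9%.

11.9%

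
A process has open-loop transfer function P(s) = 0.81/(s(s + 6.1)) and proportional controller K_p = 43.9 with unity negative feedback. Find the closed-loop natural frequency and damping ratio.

ω_n = 5.96 rad/s, ζ = 0.511

1 + K_p·P(s) = 0 gives s² + 6.1s + 35.56 = 0.
Matching s² + 2ζω_n s + ω_n²: ω_n = √35.56 = 5.963 rad/s and 2ζω_n = 6.1, so ζ = 6.1/(2·5.963) = 0.511.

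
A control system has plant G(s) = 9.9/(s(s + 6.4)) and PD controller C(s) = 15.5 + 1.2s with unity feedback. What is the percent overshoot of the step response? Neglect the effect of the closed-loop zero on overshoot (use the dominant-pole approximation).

3.23%

Forward path: (15.5 + 1.2s)·9.9/(s(s+6.4)). The closed-loop characteristic equation is s² + (6.4 + 9.9·1.2)s + 9.9·15.5 = 0.
That is s² + 18.28s + 153.5 = 0, so ω_n = 12.39 rad/s and ζ = 18.28/(2·12.39) = 0.7378.
%OS = 100·exp(−πζ/√(1−ζ²)) = 3.23%.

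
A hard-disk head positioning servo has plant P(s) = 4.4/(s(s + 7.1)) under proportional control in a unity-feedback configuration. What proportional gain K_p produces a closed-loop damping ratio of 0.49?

K_p = 11.9

Closed-loop characteristic equation: s² + 7.1s + K_p·4.4 = 0.
So ω_n = √(4.4K_p) and 2ζω_n = 7.1, giving ζ = 7.1/(2√(4.4K_p)).
Setting ζ = 0.49: √(4.4K_p) = 7.1/(2·0.49) = 7.245, so K_p = 52.49/4.4 = 11.9.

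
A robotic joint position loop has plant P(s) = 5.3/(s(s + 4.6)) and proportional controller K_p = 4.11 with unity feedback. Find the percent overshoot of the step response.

Closed-loop characteristic equation: s² + 4.6s + 21.78 = 0, so ω_n = 4.667 rad/s and ζ = 4.6/(2·4.667) = 0.4928.
%OS = 100·exp(−πζ/√(1−ζ²)) = 100·exp(−π·0.4928/√0.7572) = 16.9%.

16.9%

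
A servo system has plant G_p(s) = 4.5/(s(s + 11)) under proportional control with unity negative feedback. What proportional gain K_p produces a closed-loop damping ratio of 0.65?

K_p = 15.9

Closed-loop characteristic equation: s² + 11s + K_p·4.5 = 0.
So ω_n = √(4.5K_p) and 2ζω_n = 11, giving ζ = 11/(2√(4.5K_p)).
Setting ζ = 0.65: √(4.5K_p) = 11/(2·0.65) = 8.462, so K_p = 71.6/4.5 = 15.9.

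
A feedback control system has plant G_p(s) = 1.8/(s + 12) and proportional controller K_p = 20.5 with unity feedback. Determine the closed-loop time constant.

Closed-loop transfer function: T(s) = K_p·G_p(s)/(1 + K_p·G_p(s)) = 36.9/(s + 12 + 36.9) = 36.9/(s + 48.9).
Time constant τ = 1/48.9 = 0.0204 s.

τ = 0.0204 s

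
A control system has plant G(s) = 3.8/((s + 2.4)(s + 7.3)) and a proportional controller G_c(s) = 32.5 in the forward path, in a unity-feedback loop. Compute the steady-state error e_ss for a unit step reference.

0.124

The loop is type 0. Static position error constant K_pos = G_c(0)·G(0) = 32.5·0.2169 = 7.049.
Steady-state error to a unit step: e_ss = 1/(1+K_pos) = 1/8.049 = 0.124.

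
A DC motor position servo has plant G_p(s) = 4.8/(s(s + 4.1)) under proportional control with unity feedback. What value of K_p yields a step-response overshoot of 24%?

K_p = 5.12

From %OS = 100·exp(−πζ/√(1−ζ²)) = 24%, ζ = −ln(0.24)/√(π²+ln²(0.24)) = 0.4136.
Characteristic equation s² + 4.1s + 4.8K_p = 0 gives ζ = 4.1/(2√(4.8K_p)).
Setting ζ = 0.4136: √(4.8K_p) = 4.1/(2·0.4136) = 4.957, so K_p = 24.57/4.8 = 5.12.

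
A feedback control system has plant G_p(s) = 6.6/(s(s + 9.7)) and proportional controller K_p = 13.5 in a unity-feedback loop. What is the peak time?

T_p = 0.388 s

From 1 + K_pG_p(s) = 0: s² + 9.7s + 89.1 = 0 ⇒ ω_n = 9.439, ζ = 0.5138.
Damped frequency ω_d = ω_n√(1−ζ²) = 8.098 rad/s, so peak time T_p = π/ω_d = 0.388 s.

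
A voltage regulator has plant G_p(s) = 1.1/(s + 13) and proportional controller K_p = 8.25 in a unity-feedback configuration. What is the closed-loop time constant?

Closed-loop transfer function: T(s) = K_p·G_p(s)/(1 + K_p·G_p(s)) = 9.075/(s + 13 + 9.075) = 9.075/(s + 22.08).
Time constant τ = 1/22.08 = 0.0453 s.

τ = 0.0453 s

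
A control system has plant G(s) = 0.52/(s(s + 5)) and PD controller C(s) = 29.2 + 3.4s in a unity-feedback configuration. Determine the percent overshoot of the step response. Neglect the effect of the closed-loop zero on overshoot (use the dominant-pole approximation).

0.408%

Forward path: (29.2 + 3.4s)·0.52/(s(s+5)). The closed-loop characteristic equation is s² + (5 + 0.52·3.4)s + 0.52·29.2 = 0.
That is s² + 6.768s + 15.18 = 0, so ω_n = 3.897 rad/s and ζ = 6.768/(2·3.897) = 0.8684.
%OS = 100·exp(−πζ/√(1−ζ²)) = 0.408%.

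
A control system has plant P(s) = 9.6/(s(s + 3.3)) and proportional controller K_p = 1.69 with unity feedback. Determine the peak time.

From 1 + K_pP(s) = 0: s² + 3.3s + 16.22 = 0 ⇒ ω_n = 4.028, ζ = 0.4096.
Damped frequency ω_d = ω_n√(1−ζ²) = 3.674 rad/s, so peak time T_p = π/ω_d = 0.855 s.

T_p = 0.855 s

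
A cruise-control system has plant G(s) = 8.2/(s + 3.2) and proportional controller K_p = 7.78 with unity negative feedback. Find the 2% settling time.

Closed-loop transfer function: T(s) = K_p·G(s)/(1 + K_p·G(s)) = 63.8/(s + 3.2 + 63.8) = 63.8/(s + 67).
Time constant τ = 1/67 = 0.01493 s, so the 2% settling time is about 4τ = 0.0597 s.

T_s ≈ 0.0597 s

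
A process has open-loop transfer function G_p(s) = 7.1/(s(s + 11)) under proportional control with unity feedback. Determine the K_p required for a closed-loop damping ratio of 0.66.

K_p = 9.78

Closed-loop characteristic equation: s² + 11s + K_p·7.1 = 0.
So ω_n = √(7.1K_p) and 2ζω_n = 11, giving ζ = 11/(2√(7.1K_p)).
Setting ζ = 0.66: √(7.1K_p) = 11/(2·0.66) = 8.333, so K_p = 69.44/7.1 = 9.78.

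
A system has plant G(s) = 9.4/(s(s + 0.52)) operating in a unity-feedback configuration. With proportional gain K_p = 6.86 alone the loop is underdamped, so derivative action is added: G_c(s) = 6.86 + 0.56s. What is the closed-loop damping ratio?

Forward path: (6.86 + 0.56s)·9.4/(s(s+0.52)). The closed-loop characteristic equation is s² + (0.52 + 9.4·0.56)s + 9.4·6.86 = 0.
That is s² + 5.784s + 64.48 = 0, so ω_n = 8.03 rad/s and ζ = 5.784/(2·8.03) = 0.3601.

ζ = 0.36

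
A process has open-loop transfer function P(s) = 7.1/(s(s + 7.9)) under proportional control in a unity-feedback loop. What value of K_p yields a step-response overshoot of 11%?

K_p = 6.65

From %OS = 100·exp(−πζ/√(1−ζ²)) = 11%, ζ = −ln(0.11)/√(π²+ln²(0.11)) = 0.5749.
Characteristic equation s² + 7.9s + 7.1K_p = 0 gives ζ = 7.9/(2√(7.1K_p)).
Setting ζ = 0.5749: √(7.1K_p) = 7.9/(2·0.5749) = 6.871, so K_p = 47.21/7.1 = 6.65.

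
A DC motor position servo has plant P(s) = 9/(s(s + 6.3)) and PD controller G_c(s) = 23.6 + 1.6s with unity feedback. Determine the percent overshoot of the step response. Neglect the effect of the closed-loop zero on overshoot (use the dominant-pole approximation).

Forward path: (23.6 + 1.6s)·9/(s(s+6.3)). The closed-loop characteristic equation is s² + (6.3 + 9·1.6)s + 9·23.6 = 0.
That is s² + 20.7s + 212.4 = 0, so ω_n = 14.57 rad/s and ζ = 20.7/(2·14.57) = 0.7102.
%OS = 100·exp(−πζ/√(1−ζ²)) = 4.2%.

4.2%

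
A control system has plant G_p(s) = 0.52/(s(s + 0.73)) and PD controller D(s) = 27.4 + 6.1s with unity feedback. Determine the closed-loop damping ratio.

Forward path: (27.4 + 6.1s)·0.52/(s(s+0.73)). The closed-loop characteristic equation is s² + (0.73 + 0.52·6.1)s + 0.52·27.4 = 0.
That is s² + 3.902s + 14.25 = 0, so ω_n = 3.775 rad/s and ζ = 3.902/(2·3.775) = 0.5169.

ζ = 0.517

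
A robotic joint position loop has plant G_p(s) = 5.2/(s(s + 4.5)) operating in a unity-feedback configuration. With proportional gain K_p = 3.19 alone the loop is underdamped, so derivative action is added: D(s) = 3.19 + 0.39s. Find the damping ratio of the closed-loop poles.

ζ = 0.801

Forward path: (3.19 + 0.39s)·5.2/(s(s+4.5)). The closed-loop characteristic equation is s² + (4.5 + 5.2·0.39)s + 5.2·3.19 = 0.
That is s² + 6.528s + 16.59 = 0, so ω_n = 4.073 rad/s and ζ = 6.528/(2·4.073) = 0.8014.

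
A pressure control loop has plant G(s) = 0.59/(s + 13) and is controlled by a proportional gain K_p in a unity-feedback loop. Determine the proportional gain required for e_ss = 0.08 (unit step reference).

For a type-0 loop with proportional control, e_ss = 1/(1 + K_p·G(0)).
G(0) = 0.04538. Require 1/(1 + K_p·0.04538) = 0.08, so 1 + 0.04538·K_p = 12.5.
K_p = (12.5 − 1)/0.04538 = 253.

K_p = 253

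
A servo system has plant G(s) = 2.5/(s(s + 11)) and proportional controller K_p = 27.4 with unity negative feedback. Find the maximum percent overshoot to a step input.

From 1 + K_pG(s) = 0: s² + 11s + 68.5 = 0 ⇒ ω_n = 8.276, ζ = 0.6645.
%OS = 100·exp(−πζ/√(1−ζ²)) = 100·exp(−π·0.6645/√0.5584) = 6.12%.

6.12%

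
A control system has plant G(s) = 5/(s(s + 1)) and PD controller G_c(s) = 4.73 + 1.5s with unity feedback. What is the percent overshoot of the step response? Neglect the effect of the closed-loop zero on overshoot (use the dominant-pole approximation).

Forward path: (4.73 + 1.5s)·5/(s(s+1)). The closed-loop characteristic equation is s² + (1 + 5·1.5)s + 5·4.73 = 0.
That is s² + 8.5s + 23.65 = 0, so ω_n = 4.863 rad/s and ζ = 8.5/(2·4.863) = 0.8739.
%OS = 100·exp(−πζ/√(1−ζ²)) = 0.352%.

0.352%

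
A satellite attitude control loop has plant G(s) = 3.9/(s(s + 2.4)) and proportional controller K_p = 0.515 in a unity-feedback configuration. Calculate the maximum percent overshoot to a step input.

The closed-loop denominator s² + 2.4s + 2.009 gives ω_n = √2.009 = 1.417 and ζ = 2.4/(2ω_n) = 0.8467.
%OS = 100·exp(−πζ/√(1−ζ²)) = 100·exp(−π·0.8467/√0.283) = 0.674%.

0.674%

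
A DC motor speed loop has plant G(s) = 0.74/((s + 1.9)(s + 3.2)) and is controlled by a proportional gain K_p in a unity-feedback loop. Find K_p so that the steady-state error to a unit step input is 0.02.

Steady-state error for a unit step on this type-0 loop is 1/(1 + K_p·G(0)).
G(0) = 0.1217. Require 1/(1 + K_p·0.1217) = 0.02, so 1 + 0.1217·K_p = 50.
K_p = (50 − 1)/0.1217 = 403.

K_p = 403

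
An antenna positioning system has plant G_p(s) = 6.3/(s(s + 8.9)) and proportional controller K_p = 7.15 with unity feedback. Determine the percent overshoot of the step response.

From 1 + K_pG_p(s) = 0: s² + 8.9s + 45.05 = 0 ⇒ ω_n = 6.712, ζ = 0.663.
%OS = 100·exp(−πζ/√(1−ζ²)) = 100·exp(−π·0.663/√0.5604) = 6.19%.

6.19%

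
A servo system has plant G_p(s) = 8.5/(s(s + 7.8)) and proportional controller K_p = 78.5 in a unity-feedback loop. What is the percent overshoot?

The closed-loop denominator s² + 7.8s + 667.2 gives ω_n = √667.2 = 25.83 and ζ = 7.8/(2ω_n) = 0.151.
%OS = 100·exp(−πζ/√(1−ζ²)) = 100·exp(−π·0.151/√0.9772) = 61.9%.

61.9%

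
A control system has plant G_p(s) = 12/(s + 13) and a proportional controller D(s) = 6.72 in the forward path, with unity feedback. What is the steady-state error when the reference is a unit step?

The loop is type 0. Static position error constant K_pos = D(0)·G_p(0) = 6.72·0.9231 = 6.203.
Steady-state error to a unit step: e_ss = 1/(1+K_pos) = 1/7.203 = 0.139.

0.139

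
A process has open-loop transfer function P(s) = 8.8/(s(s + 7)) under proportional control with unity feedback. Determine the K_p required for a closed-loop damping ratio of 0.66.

K_p = 3.2

Closed-loop characteristic equation: s² + 7s + K_p·8.8 = 0.
So ω_n = √(8.8K_p) and 2ζω_n = 7, giving ζ = 7/(2√(8.8K_p)).
Setting ζ = 0.66: √(8.8K_p) = 7/(2·0.66) = 5.303, so K_p = 28.12/8.8 = 3.2.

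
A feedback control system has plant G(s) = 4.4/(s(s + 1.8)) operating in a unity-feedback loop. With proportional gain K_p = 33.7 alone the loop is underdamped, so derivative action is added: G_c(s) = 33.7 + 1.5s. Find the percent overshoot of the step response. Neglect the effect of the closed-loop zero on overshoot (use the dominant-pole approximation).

Forward path: (33.7 + 1.5s)·4.4/(s(s+1.8)). The closed-loop characteristic equation is s² + (1.8 + 4.4·1.5)s + 4.4·33.7 = 0.
That is s² + 8.4s + 148.3 = 0, so ω_n = 12.18 rad/s and ζ = 8.4/(2·12.18) = 0.3449.
%OS = 100·exp(−πζ/√(1−ζ²)) = 31.5%.

31.5%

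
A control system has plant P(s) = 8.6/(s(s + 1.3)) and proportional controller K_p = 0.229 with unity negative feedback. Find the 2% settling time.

T_s ≈ 6.15 s

Closed-loop characteristic equation: s² + 1.3s + 1.969 = 0, so ω_n = 1.403 rad/s and ζ = 1.3/(2·1.403) = 0.4632.
2% settling time T_s ≈ 4/(ζω_n) = 4/0.65 = 6.15 s.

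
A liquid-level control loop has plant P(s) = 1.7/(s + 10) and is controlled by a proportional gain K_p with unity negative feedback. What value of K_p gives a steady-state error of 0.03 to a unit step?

For a type-0 loop with proportional control, e_ss = 1/(1 + K_p·P(0)).
P(0) = 0.17. Require 1/(1 + K_p·0.17) = 0.03, so 1 + 0.17·K_p = 33.33.
K_p = (33.33 − 1)/0.17 = 190.

K_p = 190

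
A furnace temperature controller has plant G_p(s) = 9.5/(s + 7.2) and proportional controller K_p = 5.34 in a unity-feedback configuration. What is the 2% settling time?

T_s ≈ 0.069 s

Closed-loop transfer function: T(s) = K_p·G_p(s)/(1 + K_p·G_p(s)) = 50.73/(s + 7.2 + 50.73) = 50.73/(s + 57.93).
Time constant τ = 1/57.93 = 0.01726 s, so the 2% settling time is about 4τ = 0.069 s.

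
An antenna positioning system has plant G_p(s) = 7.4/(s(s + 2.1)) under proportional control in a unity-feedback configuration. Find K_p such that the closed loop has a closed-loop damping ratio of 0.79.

Closed-loop characteristic equation: s² + 2.1s + K_p·7.4 = 0.
So ω_n = √(7.4K_p) and 2ζω_n = 2.1, giving ζ = 2.1/(2√(7.4K_p)).
Setting ζ = 0.79: √(7.4K_p) = 2.1/(2·0.79) = 1.329, so K_p = 1.767/7.4 = 0.239.

K_p = 0.239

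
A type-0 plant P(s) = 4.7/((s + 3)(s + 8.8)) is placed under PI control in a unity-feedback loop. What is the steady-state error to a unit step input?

The PI controller's integrator makes the forward path type 1, so e_ss to a step is zero.

0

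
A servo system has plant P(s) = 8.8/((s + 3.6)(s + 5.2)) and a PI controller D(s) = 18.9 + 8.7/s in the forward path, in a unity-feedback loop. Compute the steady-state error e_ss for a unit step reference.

The open loop D(s)P(s) has a pole at the origin (type 1), so the static position error constant is infinite and e_ss = 1/(1+∞) = 0.

0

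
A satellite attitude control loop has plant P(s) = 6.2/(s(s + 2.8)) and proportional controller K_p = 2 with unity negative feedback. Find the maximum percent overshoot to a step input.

25.6%

Closed-loop characteristic equation: s² + 2.8s + 12.4 = 0, so ω_n = 3.521 rad/s and ζ = 2.8/(2·3.521) = 0.3976.
%OS = 100·exp(−πζ/√(1−ζ²)) = 100·exp(−π·0.3976/√0.8419) = 25.6%.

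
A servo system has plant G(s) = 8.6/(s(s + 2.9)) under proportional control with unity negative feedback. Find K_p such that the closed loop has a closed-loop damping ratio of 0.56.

Closed-loop characteristic equation: s² + 2.9s + K_p·8.6 = 0.
So ω_n = √(8.6K_p) and 2ζω_n = 2.9, giving ζ = 2.9/(2√(8.6K_p)).
Setting ζ = 0.56: √(8.6K_p) = 2.9/(2·0.56) = 2.589, so K_p = 6.704/8.6 = 0.78.

K_p = 0.78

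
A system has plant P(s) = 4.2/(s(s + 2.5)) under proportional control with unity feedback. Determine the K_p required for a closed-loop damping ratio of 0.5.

K_p = 1.49

Closed-loop characteristic equation: s² + 2.5s + K_p·4.2 = 0.
So ω_n = √(4.2K_p) and 2ζω_n = 2.5, giving ζ = 2.5/(2√(4.2K_p)).
Setting ζ = 0.5: √(4.2K_p) = 2.5/(2·0.5) = 2.5, so K_p = 6.25/4.2 = 1.49.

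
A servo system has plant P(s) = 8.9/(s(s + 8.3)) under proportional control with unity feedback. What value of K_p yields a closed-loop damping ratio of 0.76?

Closed-loop characteristic equation: s² + 8.3s + K_p·8.9 = 0.
So ω_n = √(8.9K_p) and 2ζω_n = 8.3, giving ζ = 8.3/(2√(8.9K_p)).
Setting ζ = 0.76: √(8.9K_p) = 8.3/(2·0.76) = 5.461, so K_p = 29.82/8.9 = 3.35.

K_p = 3.35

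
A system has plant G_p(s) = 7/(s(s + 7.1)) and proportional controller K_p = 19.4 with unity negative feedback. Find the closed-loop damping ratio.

With unity feedback the closed-loop characteristic equation is s² + 7.1s + 19.4·7 = s² + 7.1s + 135.8 = 0.
So ω_n² = 135.8 ⇒ ω_n = 11.65 rad/s, and ζ = 7.1/(2ω_n) = 0.305.

ζ = 0.305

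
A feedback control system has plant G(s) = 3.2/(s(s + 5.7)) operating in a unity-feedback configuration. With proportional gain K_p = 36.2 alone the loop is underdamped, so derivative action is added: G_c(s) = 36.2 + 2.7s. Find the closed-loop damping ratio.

ζ = 0.666

Forward path: (36.2 + 2.7s)·3.2/(s(s+5.7)). The closed-loop characteristic equation is s² + (5.7 + 3.2·2.7)s + 3.2·36.2 = 0.
That is s² + 14.34s + 115.8 = 0, so ω_n = 10.76 rad/s and ζ = 14.34/(2·10.76) = 0.6662.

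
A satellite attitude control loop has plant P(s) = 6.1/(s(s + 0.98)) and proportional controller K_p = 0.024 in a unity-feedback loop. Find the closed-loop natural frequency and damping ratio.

1 + K_p·P(s) = 0 gives s² + 0.98s + 0.1464 = 0.
Matching s² + 2ζω_n s + ω_n²: ω_n = √0.1464 = 0.3826 rad/s and 2ζω_n = 0.98, so ζ = 0.98/(2·0.3826) = 1.28.

ω_n = 0.383 rad/s, ζ = 1.28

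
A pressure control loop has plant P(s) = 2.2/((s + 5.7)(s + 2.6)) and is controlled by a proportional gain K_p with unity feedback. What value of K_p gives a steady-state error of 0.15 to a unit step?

The loop is type 0, so e_ss(step) = 1/(1 + K_pos) with K_pos = K_p·P(0).
P(0) = 0.1484. Require 1/(1 + K_p·0.1484) = 0.15, so 1 + 0.1484·K_p = 6.667.
K_p = (6.667 − 1)/0.1484 = 38.2.

K_p = 38.2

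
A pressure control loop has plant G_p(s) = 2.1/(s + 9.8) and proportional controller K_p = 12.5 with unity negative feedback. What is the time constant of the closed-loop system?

τ = 0.0277 s

Closed-loop transfer function: T(s) = K_p·G_p(s)/(1 + K_p·G_p(s)) = 26.25/(s + 9.8 + 26.25) = 26.25/(s + 36.05).
Time constant τ = 1/36.05 = 0.0277 s.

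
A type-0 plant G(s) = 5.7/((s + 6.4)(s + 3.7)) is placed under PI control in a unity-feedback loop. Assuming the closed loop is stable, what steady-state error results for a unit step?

0

The PI controller's integrator makes the forward path type 1, so e_ss to a step is zero.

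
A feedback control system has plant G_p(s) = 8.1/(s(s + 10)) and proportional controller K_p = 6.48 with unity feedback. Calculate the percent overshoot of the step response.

5%

From 1 + K_pG_p(s) = 0: s² + 10s + 52.49 = 0 ⇒ ω_n = 7.245, ζ = 0.6901.
%OS = 100·exp(−πζ/√(1−ζ²)) = 100·exp(−π·0.6901/√0.5237) = 5%.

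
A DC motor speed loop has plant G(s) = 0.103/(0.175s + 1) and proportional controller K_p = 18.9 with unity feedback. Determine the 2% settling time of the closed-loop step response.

T_s ≈ 0.238 s

Closed loop: T(s) = K_p·G/(1+K_p·G) = 1.947/(0.175s + 1 + 1.947), with pole at s = −(1 + 1.947)/0.175 = −16.84.
τ = 1/16.84 = 0.05939 s, so 2% settling time ≈ 4τ = 0.238 s.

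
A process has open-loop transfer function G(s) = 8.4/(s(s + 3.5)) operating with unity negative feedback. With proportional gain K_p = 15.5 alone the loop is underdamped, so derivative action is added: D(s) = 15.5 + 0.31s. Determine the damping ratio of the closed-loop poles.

ζ = 0.267

Forward path: (15.5 + 0.31s)·8.4/(s(s+3.5)). The closed-loop characteristic equation is s² + (3.5 + 8.4·0.31)s + 8.4·15.5 = 0.
That is s² + 6.104s + 130.2 = 0, so ω_n = 11.41 rad/s and ζ = 6.104/(2·11.41) = 0.2675.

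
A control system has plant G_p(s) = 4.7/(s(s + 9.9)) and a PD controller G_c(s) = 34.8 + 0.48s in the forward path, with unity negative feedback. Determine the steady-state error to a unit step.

0

The open loop G_c(s)G_p(s) has a pole at the origin (type 1), so the static position error constant is infinite and e_ss = 1/(1+∞) = 0.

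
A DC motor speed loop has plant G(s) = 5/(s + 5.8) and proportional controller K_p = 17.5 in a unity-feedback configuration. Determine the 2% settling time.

T_s ≈ 0.0429 s

Closed-loop transfer function: T(s) = K_p·G(s)/(1 + K_p·G(s)) = 87.5/(s + 5.8 + 87.5) = 87.5/(s + 93.3).
Time constant τ = 1/93.3 = 0.01072 s, so the 2% settling time is about 4τ = 0.0429 s.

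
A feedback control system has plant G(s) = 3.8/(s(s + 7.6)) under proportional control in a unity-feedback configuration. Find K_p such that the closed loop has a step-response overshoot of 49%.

From %OS = 100·exp(−πζ/√(1−ζ²)) = 49%, ζ = −ln(0.49)/√(π²+ln²(0.49)) = 0.2214.
Characteristic equation s² + 7.6s + 3.8K_p = 0 gives ζ = 7.6/(2√(3.8K_p)).
Setting ζ = 0.2214: √(3.8K_p) = 7.6/(2·0.2214) = 17.16, so K_p = 294.5/3.8 = 77.5.

K_p = 77.5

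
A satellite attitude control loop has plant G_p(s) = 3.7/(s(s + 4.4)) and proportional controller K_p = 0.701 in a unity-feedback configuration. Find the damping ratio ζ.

With unity feedback the closed-loop characteristic equation is s² + 4.4s + 0.701·3.7 = s² + 4.4s + 2.594 = 0.
So ω_n² = 2.594 ⇒ ω_n = 1.61 rad/s, and ζ = 4.4/(2ω_n) = 1.37.

ζ = 1.37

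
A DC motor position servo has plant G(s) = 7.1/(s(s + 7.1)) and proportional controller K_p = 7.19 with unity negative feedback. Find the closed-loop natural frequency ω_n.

1 + K_p·G(s) = 0 gives s² + 7.1s + 51.05 = 0.
So ω_n² = 51.05 ⇒ ω_n = 7.145 rad/s, and ζ = 7.1/(2ω_n) = 0.497.

ω_n = 7.14 rad/s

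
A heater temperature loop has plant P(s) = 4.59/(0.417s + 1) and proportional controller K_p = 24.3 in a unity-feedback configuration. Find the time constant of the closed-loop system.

Closed loop: T(s) = K_p·P/(1+K_p·P) = 111.5/(0.417s + 1 + 111.5), with pole at s = −(1 + 111.5)/0.417 = −269.9.
Closed-loop time constant τ = 1/269.9 = 0.00371 s.

τ = 0.00371 s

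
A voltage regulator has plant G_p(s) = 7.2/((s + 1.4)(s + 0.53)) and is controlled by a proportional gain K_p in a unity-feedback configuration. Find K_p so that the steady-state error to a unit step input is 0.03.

K_p = 3.33

The loop is type 0, so e_ss(step) = 1/(1 + K_pos) with K_pos = K_p·G_p(0).
G_p(0) = 9.704. Require 1/(1 + K_p·9.704) = 0.03, so 1 + 9.704·K_p = 33.33.
K_p = (33.33 − 1)/9.704 = 3.33.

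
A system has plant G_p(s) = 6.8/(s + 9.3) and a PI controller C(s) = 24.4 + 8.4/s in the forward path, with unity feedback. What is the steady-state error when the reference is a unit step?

The open loop C(s)G_p(s) has a pole at the origin (type 1), so the static position error constant is infinite and e_ss = 1/(1+∞) = 0.

0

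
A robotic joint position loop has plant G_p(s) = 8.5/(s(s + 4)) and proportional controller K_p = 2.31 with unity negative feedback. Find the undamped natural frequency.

With unity feedback the closed-loop characteristic equation is s² + 4s + 2.31·8.5 = s² + 4s + 19.64 = 0.
Matching s² + 2ζω_n s + ω_n²: ω_n = √19.64 = 4.431 rad/s and 2ζω_n = 4, so ζ = 4/(2·4.431) = 0.451.

ω_n = 4.43 rad/s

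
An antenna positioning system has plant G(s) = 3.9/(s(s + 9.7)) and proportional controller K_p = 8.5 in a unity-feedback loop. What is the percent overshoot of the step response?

0.737%

The closed-loop denominator s² + 9.7s + 33.15 gives ω_n = √33.15 = 5.758 and ζ = 9.7/(2ω_n) = 0.8424.
%OS = 100·exp(−πζ/√(1−ζ²)) = 100·exp(−π·0.8424/√0.2904) = 0.737%.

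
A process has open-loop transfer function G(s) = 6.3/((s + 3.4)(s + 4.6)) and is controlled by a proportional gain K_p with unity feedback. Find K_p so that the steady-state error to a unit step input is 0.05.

For a type-0 loop with proportional control, e_ss = 1/(1 + K_p·G(0)).
G(0) = 0.4028. Require 1/(1 + K_p·0.4028) = 0.05, so 1 + 0.4028·K_p = 20.
K_p = (20 − 1)/0.4028 = 47.2.

K_p = 47.2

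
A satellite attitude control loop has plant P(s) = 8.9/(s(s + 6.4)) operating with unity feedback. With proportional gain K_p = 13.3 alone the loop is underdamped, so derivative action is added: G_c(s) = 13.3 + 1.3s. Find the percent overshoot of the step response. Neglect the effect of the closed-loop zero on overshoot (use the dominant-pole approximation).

1%

Forward path: (13.3 + 1.3s)·8.9/(s(s+6.4)). The closed-loop characteristic equation is s² + (6.4 + 8.9·1.3)s + 8.9·13.3 = 0.
That is s² + 17.97s + 118.4 = 0, so ω_n = 10.88 rad/s and ζ = 17.97/(2·10.88) = 0.8258.
%OS = 100·exp(−πζ/√(1−ζ²)) = 1%.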